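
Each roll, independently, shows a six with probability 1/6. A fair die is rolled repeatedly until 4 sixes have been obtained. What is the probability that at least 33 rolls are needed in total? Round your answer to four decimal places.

Needing more than 32 rolls ⇔ fewer than 4 successes in the first 32. With X ~ Binomial(32, 0.166667), P(Y > 32) = P(X ≤ 3).
  k=0: C(32,0)·0.166667^0·0.833333^32 = 0.002926
  k=1: C(32,1)·0.166667^1·0.833333^31 = 0.018723
  k=2: C(32,2)·0.166667^2·0.833333^30 = 0.058042
  k=3: C(32,3)·0.166667^3·0.833333^29 = 0.116084
P(X ≤ 3) = 0.195774

0.1958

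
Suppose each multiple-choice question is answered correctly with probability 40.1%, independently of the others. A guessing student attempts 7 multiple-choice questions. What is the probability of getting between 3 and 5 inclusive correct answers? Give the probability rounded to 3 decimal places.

X ~ Binomial(7, 0.401); P(3 ≤ X ≤ 5) = Σ C(7,k) p^k (1−p)^(7−k) over k:
  k=3: C(7,3)·0.401^3·0.599^4 = 0.29054
  k=4: C(7,4)·0.401^4·0.599^3 = 0.19450
  k=5: C(7,5)·0.401^5·0.599^2 = 0.07813
Total = 0.56317

0.563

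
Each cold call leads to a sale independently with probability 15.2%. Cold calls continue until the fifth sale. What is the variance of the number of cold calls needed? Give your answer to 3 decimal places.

Y = total cold calls until the fifth success; negative binomial with r=5, p=0.152.
Var(Y) = r(1−p)/p² = 5·0.848 / 0.152² = 183.51801

183.518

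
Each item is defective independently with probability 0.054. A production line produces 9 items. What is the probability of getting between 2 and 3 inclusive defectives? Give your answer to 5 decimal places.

0.08066

X ~ Binomial(9, 0.054); P(2 ≤ X ≤ 3) = Σ C(9,k) p^k (1−p)^(9−k) over k:
  k=2: C(9,2)·0.054^2·0.946^7 = 0.0711751
  k=3: C(9,3)·0.054^3·0.946^6 = 0.0094800
Total = 0.0806551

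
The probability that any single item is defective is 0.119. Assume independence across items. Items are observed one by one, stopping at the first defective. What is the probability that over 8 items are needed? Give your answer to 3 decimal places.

0.363

Y = number of items to the first success; geometric, p = 0.119.
P(Y > 8) = P(first 8 all fail) = (1−p)^8 = 0.36292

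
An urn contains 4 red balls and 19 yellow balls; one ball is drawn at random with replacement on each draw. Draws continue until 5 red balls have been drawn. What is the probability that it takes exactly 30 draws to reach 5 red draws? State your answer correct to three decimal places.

0.032

Y = trial on which the fifth success occurs; negative binomial, r=5, p=0.173913.
P(Y=30) = C(29,4) · p^5 · (1−p)^25
= 23751 · 0.0001591 · 0.0084264 = 0.03184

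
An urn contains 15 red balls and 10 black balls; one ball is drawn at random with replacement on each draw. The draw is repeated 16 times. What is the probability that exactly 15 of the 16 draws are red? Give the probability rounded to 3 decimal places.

X ~ Binomial(n=16, p=0.60).
P(X=15) = C(16,15) · p^15 · (1−p)^1
= 16 · 0.00047018 · 0.4 = 0.00301

0.003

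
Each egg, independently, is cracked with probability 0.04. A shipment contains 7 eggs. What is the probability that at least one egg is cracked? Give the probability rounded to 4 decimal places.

P(at least one) = 1 − P(none) = 1 − (1 − 0.04)^7
= 1 − 0.751447 = 0.248553

0.2486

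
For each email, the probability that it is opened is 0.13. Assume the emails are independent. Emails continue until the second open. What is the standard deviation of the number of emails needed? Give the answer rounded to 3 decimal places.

10.147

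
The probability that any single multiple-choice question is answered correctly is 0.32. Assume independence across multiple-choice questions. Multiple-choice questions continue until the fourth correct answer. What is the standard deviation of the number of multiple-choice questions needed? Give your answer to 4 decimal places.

Y = total multiple-choice questions until the fourth success; negative binomial with r=4, p=0.32.
SD(Y) = √[r(1−p)/p²] = √(26.562500) = 5.153882

5.1539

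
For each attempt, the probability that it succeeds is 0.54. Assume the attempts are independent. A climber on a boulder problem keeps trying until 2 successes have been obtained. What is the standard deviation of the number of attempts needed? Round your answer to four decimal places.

1.7762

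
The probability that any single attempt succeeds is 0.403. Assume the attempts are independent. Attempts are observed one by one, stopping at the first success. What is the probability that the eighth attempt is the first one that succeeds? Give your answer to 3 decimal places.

0.011

Geometric (trials to first success), p = 0.403.
P(Y = 8) = (1−p)^7 · p = 0.027028 · 0.403 = 0.01089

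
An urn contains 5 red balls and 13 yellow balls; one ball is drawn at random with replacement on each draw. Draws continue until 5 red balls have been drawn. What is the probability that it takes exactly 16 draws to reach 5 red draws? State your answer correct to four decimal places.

0.0630

Y = trial on which the fifth success occurs; negative binomial, r=5, p=0.277778.
P(Y=16) = C(15,4) · p^5 · (1−p)^11
= 1365 · 0.0016538 · 0.027886 = 0.062951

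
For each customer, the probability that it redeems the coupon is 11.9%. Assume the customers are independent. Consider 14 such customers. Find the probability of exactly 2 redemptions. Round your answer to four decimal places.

X ~ Binomial(n=14, p=0.119).
P(X=2) = C(14,2) · p^2 · (1−p)^12
= 91 · 0.014161 · 0.21863 = 0.281739

0.2817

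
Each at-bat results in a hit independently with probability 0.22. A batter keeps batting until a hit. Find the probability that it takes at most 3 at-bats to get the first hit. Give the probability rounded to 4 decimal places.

Y = number of at-bats to the first success; geometric, p = 0.22.
P(Y ≤ 3) = 1 − (1−p)^3 = 1 − 0.474552 = 0.525448

0.5254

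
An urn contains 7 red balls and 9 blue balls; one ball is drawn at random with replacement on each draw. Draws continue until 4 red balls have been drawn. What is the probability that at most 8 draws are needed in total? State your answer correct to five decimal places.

Finishing within 8 draws ⇔ at least 4 successes in the first 8. With X ~ Binomial(8, 0.4375), P(Y ≤ 8) = 1 − P(X ≤ 3).
  k=0: C(8,0)·0.4375^0·0.5625^8 = 0.0100226
  k=1: C(8,1)·0.4375^1·0.5625^7 = 0.0623628
  k=2: C(8,2)·0.4375^2·0.5625^6 = 0.1697654
  k=3: C(8,3)·0.4375^3·0.5625^5 = 0.2640796
1 − 0.5062305 = 0.4937695

0.49377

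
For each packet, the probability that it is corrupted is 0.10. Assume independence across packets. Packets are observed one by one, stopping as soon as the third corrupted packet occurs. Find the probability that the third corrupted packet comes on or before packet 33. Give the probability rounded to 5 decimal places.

Finishing within 33 packets ⇔ at least 3 successes in the first 33. With X ~ Binomial(33, 0.10), P(Y ≤ 33) = 1 − P(X ≤ 2).
  k=0: C(33,0)·0.10^0·0.90^33 = 0.0309032
  k=1: C(33,1)·0.10^1·0.90^32 = 0.1133116
  k=2: C(33,2)·0.10^2·0.90^31 = 0.2014428
1 − 0.3456575 = 0.6543425

0.65434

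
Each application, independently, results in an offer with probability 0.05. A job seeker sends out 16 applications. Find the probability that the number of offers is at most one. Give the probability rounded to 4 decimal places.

X ~ Binomial(16, 0.05); P(X ≤ 1) = Σ C(16,k) p^k (1−p)^(16−k) over k:
  k=0: C(16,0)·0.05^0·0.95^16 = 0.440127
  k=1: C(16,1)·0.05^1·0.95^15 = 0.370633
Total = 0.810760

0.8108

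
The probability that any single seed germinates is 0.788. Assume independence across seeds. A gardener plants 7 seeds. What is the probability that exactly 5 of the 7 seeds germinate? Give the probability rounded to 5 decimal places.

X ~ Binomial(n=7, p=0.788).
P(X=5) = C(7,5) · p^5 · (1−p)^2
= 21 · 0.30383 · 0.044944 = 0.2867623

0.28676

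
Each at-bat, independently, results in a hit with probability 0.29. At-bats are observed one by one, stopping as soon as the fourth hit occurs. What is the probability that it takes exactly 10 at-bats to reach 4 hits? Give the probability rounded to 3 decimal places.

0.076

Y = trial on which the fourth success occurs; negative binomial, r=4, p=0.29.
P(Y=10) = C(9,3) · p^4 · (1−p)^6
= 84 · 0.0070728 · 0.1281 = 0.07611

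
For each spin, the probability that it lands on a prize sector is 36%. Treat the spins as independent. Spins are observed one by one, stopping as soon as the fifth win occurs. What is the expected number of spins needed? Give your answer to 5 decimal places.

13.88889

Y = total spins until the fifth success; negative binomial with r=5, p=0.36.
E[Y] = r / p = 5 / 0.36 = 13.8888889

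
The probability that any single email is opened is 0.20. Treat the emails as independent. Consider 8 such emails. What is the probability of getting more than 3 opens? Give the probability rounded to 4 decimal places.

0.0563

X ~ Binomial(8, 0.20); P(X ≥ 4) = Σ C(8,k) p^k (1−p)^(8−k) over k:
  k=4: C(8,4)·0.20^4·0.80^4 = 0.045875
  k=5: C(8,5)·0.20^5·0.80^3 = 0.009175
  k=6: C(8,6)·0.20^6·0.80^2 = 0.001147
  k=7: C(8,7)·0.20^7·0.80^1 = 0.000082
  k=8: C(8,8)·0.20^8·0.80^0 = 0.000003
Total = 0.056282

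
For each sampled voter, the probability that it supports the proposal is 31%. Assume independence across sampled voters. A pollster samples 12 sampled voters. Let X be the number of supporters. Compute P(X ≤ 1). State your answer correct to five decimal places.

0.07444

X ~ Binomial(12, 0.31); P(X ≤ 1) = Σ C(12,k) p^k (1−p)^(12−k) over k:
  k=0: C(12,0)·0.31^0·0.69^12 = 0.0116463
  k=1: C(12,1)·0.31^1·0.69^11 = 0.0627889
Total = 0.0744352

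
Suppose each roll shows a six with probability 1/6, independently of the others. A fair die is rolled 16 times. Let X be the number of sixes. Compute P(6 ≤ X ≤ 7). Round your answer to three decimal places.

X ~ Binomial(16, 0.166667); P(6 ≤ X ≤ 7) = Σ C(16,k) p^k (1−p)^(16−k) over k:
  k=6: C(16,6)·0.166667^6·0.833333^10 = 0.02772
  k=7: C(16,7)·0.166667^7·0.833333^9 = 0.00792
Total = 0.03564

0.036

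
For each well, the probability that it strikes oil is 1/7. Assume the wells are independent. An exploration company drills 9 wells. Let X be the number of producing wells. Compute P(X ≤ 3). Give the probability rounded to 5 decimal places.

0.97119

X ~ Binomial(9, 0.142857); P(X ≤ 3) = Σ C(9,k) p^k (1−p)^(9−k) over k:
  k=0: C(9,0)·0.142857^0·0.857143^9 = 0.2497347
  k=1: C(9,1)·0.142857^1·0.857143^8 = 0.3746021
  k=2: C(9,2)·0.142857^2·0.857143^7 = 0.2497347
  k=3: C(9,3)·0.142857^3·0.857143^6 = 0.0971191
Total = 0.9711905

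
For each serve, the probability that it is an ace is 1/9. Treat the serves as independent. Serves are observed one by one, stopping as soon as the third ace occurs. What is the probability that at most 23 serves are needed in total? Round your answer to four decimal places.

0.4786

Finishing within 23 serves ⇔ at least 3 successes in the first 23. With X ~ Binomial(23, 0.111111), P(Y ≤ 23) = 1 − P(X ≤ 2).
  k=0: C(23,0)·0.111111^0·0.888889^23 = 0.066603
  k=1: C(23,1)·0.111111^1·0.888889^22 = 0.191483
  k=2: C(23,2)·0.111111^2·0.888889^21 = 0.263289
1 − 0.521374 = 0.478626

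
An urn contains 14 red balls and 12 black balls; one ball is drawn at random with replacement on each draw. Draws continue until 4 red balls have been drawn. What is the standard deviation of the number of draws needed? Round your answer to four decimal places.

2.5234

Y = total draws until the fourth success; negative binomial with r=4, p=0.538462.
SD(Y) = √[r(1−p)/p²] = √(6.367347) = 2.523360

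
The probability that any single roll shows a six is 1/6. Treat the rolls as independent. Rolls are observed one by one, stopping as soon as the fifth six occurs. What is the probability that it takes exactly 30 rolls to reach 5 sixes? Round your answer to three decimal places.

0.032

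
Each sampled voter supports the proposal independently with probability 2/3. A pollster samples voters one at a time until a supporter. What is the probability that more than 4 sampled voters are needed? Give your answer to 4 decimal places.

0.0123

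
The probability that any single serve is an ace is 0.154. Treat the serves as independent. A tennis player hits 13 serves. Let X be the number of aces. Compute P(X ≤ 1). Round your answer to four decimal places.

X ~ Binomial(13, 0.154); P(X ≤ 1) = Σ C(13,k) p^k (1−p)^(13−k) over k:
  k=0: C(13,0)·0.154^0·0.846^13 = 0.113714
  k=1: C(13,1)·0.154^1·0.846^12 = 0.269097
Total = 0.382811

0.3828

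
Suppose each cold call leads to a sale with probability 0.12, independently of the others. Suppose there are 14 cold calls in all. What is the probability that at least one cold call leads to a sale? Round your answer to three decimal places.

0.833

P(at least one) = 1 − P(none) = 1 − (1 − 0.12)^14
= 1 − 0.16702 = 0.83298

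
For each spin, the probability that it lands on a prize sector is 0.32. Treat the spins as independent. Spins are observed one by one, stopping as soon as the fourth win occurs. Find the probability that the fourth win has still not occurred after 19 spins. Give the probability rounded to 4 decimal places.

Needing more than 19 spins ⇔ fewer than 4 successes in the first 19. With X ~ Binomial(19, 0.32), P(Y > 19) = P(X ≤ 3).
  k=0: C(19,0)·0.32^0·0.68^19 = 0.000657
  k=1: C(19,1)·0.32^1·0.68^18 = 0.005876
  k=2: C(19,2)·0.32^2·0.68^17 = 0.024886
  k=3: C(19,3)·0.32^3·0.68^16 = 0.066362
P(X ≤ 3) = 0.097780

0.0978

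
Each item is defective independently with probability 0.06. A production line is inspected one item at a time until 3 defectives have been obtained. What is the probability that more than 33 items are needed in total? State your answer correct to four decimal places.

Needing more than 33 items ⇔ fewer than 3 successes in the first 33. With X ~ Binomial(33, 0.06), P(Y > 33) = P(X ≤ 2).
  k=0: C(33,0)·0.06^0·0.94^33 = 0.129783
  k=1: C(33,1)·0.06^1·0.94^32 = 0.273374
  k=2: C(33,2)·0.06^2·0.94^31 = 0.279190
P(X ≤ 2) = 0.682347

0.6823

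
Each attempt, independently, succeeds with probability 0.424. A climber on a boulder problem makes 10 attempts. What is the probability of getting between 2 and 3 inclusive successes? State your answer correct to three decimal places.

0.290

X ~ Binomial(10, 0.424); P(2 ≤ X ≤ 3) = Σ C(10,k) p^k (1−p)^(10−k) over k:
  k=2: C(10,2)·0.424^2·0.576^8 = 0.09802
  k=3: C(10,3)·0.424^3·0.576^7 = 0.19241
Total = 0.29044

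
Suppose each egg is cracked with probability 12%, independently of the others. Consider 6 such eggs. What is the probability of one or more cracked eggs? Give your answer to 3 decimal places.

P(at least one) = 1 − P(none) = 1 − (1 − 0.12)^6
= 1 − 0.46440 = 0.53560

0.536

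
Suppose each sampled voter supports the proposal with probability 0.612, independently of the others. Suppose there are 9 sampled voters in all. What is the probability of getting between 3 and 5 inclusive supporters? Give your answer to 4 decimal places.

0.4663

X ~ Binomial(9, 0.612); P(3 ≤ X ≤ 5) = Σ C(9,k) p^k (1−p)^(9−k) over k:
  k=3: C(9,3)·0.612^3·0.388^6 = 0.065694
  k=4: C(9,4)·0.612^4·0.388^5 = 0.155430
  k=5: C(9,5)·0.612^5·0.388^4 = 0.245163
Total = 0.466287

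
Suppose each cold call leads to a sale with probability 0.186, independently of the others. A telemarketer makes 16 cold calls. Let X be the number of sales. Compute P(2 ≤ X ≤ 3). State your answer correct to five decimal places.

0.48101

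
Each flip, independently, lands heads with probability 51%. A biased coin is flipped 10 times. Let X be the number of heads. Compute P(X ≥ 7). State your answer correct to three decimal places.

X ~ Binomial(10, 0.51); P(X ≥ 7) = Σ C(10,k) p^k (1−p)^(10−k) over k:
  k=7: C(10,7)·0.51^7·0.49^3 = 0.12670
  k=8: C(10,8)·0.51^8·0.49^2 = 0.04945
  k=9: C(10,9)·0.51^9·0.49^1 = 0.01144
  k=10: C(10,10)·0.51^10·0.49^0 = 0.00119
Total = 0.18877

0.189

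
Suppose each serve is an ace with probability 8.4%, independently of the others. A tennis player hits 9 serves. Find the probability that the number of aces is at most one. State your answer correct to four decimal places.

X ~ Binomial(9, 0.084); P(X ≤ 1) = Σ C(9,k) p^k (1−p)^(9−k) over k:
  k=0: C(9,0)·0.084^0·0.916^9 = 0.454004
  k=1: C(9,1)·0.084^1·0.916^8 = 0.374702
Total = 0.828705

0.8287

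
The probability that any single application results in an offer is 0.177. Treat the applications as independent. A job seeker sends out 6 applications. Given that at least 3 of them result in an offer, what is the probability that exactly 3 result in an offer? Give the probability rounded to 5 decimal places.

X ~ Binomial(6, 0.177). Want P(X=3 | X≥3) = P(X=3) / P(X≥3).
P(X=3) = C(6,3)·0.177^3·0.823^3 = 0.0618229
P(X≥3) = 1 − 0.3107413 − 0.4009809 − 0.2155942 = 0.0726835
Ratio = 0.0618229 / 0.0726835 = 0.8505762

0.85058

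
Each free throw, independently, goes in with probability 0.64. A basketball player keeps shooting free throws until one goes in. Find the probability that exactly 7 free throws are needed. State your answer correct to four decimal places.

0.0014

Geometric (trials to first success), p = 0.64.
P(Y = 7) = (1−p)^6 · p = 0.0021768 · 0.64 = 0.001393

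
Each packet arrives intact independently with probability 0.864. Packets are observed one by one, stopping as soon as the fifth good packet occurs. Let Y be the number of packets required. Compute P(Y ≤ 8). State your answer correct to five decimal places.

0.98484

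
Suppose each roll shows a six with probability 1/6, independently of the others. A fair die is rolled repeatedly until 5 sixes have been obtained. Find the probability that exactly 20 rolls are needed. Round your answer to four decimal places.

0.0324

Y = trial on which the fifth success occurs; negative binomial, r=5, p=0.166667.
P(Y=20) = C(19,4) · p^5 · (1−p)^15
= 3876 · 0.0001286 · 0.064905 = 0.032353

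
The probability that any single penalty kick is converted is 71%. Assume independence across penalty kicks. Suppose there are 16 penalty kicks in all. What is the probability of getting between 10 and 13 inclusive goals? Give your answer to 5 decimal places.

0.73249

X ~ Binomial(16, 0.71); P(10 ≤ X ≤ 13) = Σ C(16,k) p^k (1−p)^(16−k) over k:
  k=10: C(16,10)·0.71^10·0.29^6 = 0.1550585
  k=11: C(16,11)·0.71^11·0.29^5 = 0.2070687
  k=12: C(16,12)·0.71^12·0.29^4 = 0.2112339
  k=13: C(16,13)·0.71^13·0.29^3 = 0.1591258
Total = 0.7324868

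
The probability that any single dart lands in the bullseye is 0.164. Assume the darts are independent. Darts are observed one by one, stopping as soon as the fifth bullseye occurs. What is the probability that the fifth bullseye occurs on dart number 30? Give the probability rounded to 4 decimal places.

Y = trial on which the fifth success occurs; negative binomial, r=5, p=0.164.
P(Y=30) = C(29,4) · p^5 · (1−p)^25
= 23751 · 0.00011864 · 0.011354 = 0.031993

0.0320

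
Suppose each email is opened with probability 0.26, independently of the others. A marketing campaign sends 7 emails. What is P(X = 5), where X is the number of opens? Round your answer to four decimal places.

0.0137

X ~ Binomial(n=7, p=0.26).
P(X=5) = C(7,5) · p^5 · (1−p)^2
= 21 · 0.0011881 · 0.5476 = 0.013663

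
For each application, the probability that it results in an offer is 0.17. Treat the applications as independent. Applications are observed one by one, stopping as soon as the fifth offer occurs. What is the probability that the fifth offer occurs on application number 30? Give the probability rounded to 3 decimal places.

0.032

Y = trial on which the fifth success occurs; negative binomial, r=5, p=0.17.
P(Y=30) = C(29,4) · p^5 · (1−p)^25
= 23751 · 0.00014199 · 0.0094831 = 0.03198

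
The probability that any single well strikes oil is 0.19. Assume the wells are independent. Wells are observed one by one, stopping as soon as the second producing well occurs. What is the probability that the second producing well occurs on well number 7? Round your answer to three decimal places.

0.076

Y = trial on which the second success occurs; negative binomial, r=2, p=0.19.
P(Y=7) = C(6,1) · p^2 · (1−p)^5
= 6 · 0.0361 · 0.34868 = 0.07552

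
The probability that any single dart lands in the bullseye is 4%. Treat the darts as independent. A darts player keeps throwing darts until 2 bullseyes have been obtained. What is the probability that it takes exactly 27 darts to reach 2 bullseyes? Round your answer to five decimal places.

0.01499

Y = trial on which the second success occurs; negative binomial, r=2, p=0.04.
P(Y=27) = C(26,1) · p^2 · (1−p)^25
= 26 · 0.0016 · 0.3604 = 0.0149925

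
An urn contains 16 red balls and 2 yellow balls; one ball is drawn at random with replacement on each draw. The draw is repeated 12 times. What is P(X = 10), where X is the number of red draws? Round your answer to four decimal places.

X ~ Binomial(n=12, p=0.888889).
P(X=10) = C(12,10) · p^10 · (1−p)^2
= 66 · 0.30795 · 0.012346 = 0.250919

0.2509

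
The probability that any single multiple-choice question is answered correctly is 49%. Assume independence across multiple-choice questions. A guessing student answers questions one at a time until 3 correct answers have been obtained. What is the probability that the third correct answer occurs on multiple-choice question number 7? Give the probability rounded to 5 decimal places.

0.11939

Y = trial on which the third success occurs; negative binomial, r=3, p=0.49.
P(Y=7) = C(6,2) · p^3 · (1−p)^4
= 15 · 0.11765 · 0.067652 = 0.1193879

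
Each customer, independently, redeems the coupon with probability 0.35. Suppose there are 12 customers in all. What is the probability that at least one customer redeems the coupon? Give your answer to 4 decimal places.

P(at least one) = 1 − P(none) = 1 − (1 − 0.35)^12
= 1 − 0.005688 = 0.994312

0.9943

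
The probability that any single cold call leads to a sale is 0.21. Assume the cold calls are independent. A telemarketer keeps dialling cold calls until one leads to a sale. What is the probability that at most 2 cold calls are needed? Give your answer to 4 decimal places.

0.3759

Y = number of cold calls to the first success; geometric, p = 0.21.
P(Y ≤ 2) = 1 − (1−p)^2 = 1 − 0.624100 = 0.375900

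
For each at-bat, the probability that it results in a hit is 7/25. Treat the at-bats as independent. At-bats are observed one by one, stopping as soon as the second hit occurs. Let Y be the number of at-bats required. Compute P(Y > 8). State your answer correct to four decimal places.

Needing more than 8 at-bats ⇔ fewer than 2 successes in the first 8. With X ~ Binomial(8, 0.28), P(Y > 8) = P(X ≤ 1).
  k=0: C(8,0)·0.28^0·0.72^8 = 0.072220
  k=1: C(8,1)·0.28^1·0.72^7 = 0.224686
P(X ≤ 1) = 0.296906

0.2969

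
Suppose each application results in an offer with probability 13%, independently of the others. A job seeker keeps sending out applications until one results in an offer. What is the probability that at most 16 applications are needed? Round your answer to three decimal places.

Y = number of applications to the first success; geometric, p = 0.13.
P(Y ≤ 16) = 1 − (1−p)^16 = 1 − 0.10772 = 0.89228

0.892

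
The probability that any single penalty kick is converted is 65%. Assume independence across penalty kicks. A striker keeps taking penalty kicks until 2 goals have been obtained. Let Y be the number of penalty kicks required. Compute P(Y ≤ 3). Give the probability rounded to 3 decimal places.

Finishing within 3 penalty kicks ⇔ at least 2 successes in the first 3. With X ~ Binomial(3, 0.65), P(Y ≤ 3) = 1 − P(X ≤ 1).
  k=0: C(3,0)·0.65^0·0.35^3 = 0.04288
  k=1: C(3,1)·0.65^1·0.35^2 = 0.23888
1 − 0.28175 = 0.71825

0.718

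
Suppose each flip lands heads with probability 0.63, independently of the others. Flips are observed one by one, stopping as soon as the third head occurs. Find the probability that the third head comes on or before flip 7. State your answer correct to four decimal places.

0.9299

Finishing within 7 flips ⇔ at least 3 successes in the first 7. With X ~ Binomial(7, 0.63), P(Y ≤ 7) = 1 − P(X ≤ 2).
  k=0: C(7,0)·0.63^0·0.37^7 = 0.000949
  k=1: C(7,1)·0.63^1·0.37^6 = 0.011315
  k=2: C(7,2)·0.63^2·0.37^5 = 0.057797
1 − 0.070062 = 0.929938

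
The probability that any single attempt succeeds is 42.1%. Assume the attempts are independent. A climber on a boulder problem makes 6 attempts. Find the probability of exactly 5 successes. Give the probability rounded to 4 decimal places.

X ~ Binomial(n=6, p=0.421).
P(X=5) = C(6,5) · p^5 · (1−p)^1
= 6 · 0.013225 · 0.579 = 0.045945

0.0459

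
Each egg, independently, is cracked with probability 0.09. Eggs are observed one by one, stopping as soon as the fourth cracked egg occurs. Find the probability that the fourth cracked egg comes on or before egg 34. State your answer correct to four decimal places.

0.3667

Finishing within 34 eggs ⇔ at least 4 successes in the first 34. With X ~ Binomial(34, 0.09), P(Y ≤ 34) = 1 − P(X ≤ 3).
  k=0: C(34,0)·0.09^0·0.91^34 = 0.040496
  k=1: C(34,1)·0.09^1·0.91^33 = 0.136172
  k=2: C(34,2)·0.09^2·0.91^32 = 0.222215
  k=3: C(34,3)·0.09^3·0.91^31 = 0.234424
1 − 0.633306 = 0.366694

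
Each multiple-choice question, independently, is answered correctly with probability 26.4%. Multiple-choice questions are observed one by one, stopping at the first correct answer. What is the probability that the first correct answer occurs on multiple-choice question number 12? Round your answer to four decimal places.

Geometric (trials to first success), p = 0.264.
P(Y = 12) = (1−p)^11 · p = 0.034329 · 0.264 = 0.009063

0.0091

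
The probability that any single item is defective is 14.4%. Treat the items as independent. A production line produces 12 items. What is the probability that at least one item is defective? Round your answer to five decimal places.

P(at least one) = 1 − P(none) = 1 − (1 − 0.144)^12
= 1 − 0.1547694 = 0.8452306

0.84523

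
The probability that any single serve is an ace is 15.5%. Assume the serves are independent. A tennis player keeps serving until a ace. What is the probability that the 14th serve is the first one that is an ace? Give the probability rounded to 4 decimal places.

0.0174

Geometric (trials to first success), p = 0.155.
P(Y = 14) = (1−p)^13 · p = 0.11198 · 0.155 = 0.017357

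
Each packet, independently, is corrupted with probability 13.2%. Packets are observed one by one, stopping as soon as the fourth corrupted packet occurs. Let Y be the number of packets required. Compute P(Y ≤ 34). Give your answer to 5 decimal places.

0.67357

Finishing within 34 packets ⇔ at least 4 successes in the first 34. With X ~ Binomial(34, 0.132), P(Y ≤ 34) = 1 − P(X ≤ 3).
  k=0: C(34,0)·0.132^0·0.868^34 = 0.0081221
  k=1: C(34,1)·0.132^1·0.868^33 = 0.0419956
  k=2: C(34,2)·0.132^2·0.868^32 = 0.1053761
  k=3: C(34,3)·0.132^3·0.868^31 = 0.1709326
1 − 0.3264264 = 0.6735736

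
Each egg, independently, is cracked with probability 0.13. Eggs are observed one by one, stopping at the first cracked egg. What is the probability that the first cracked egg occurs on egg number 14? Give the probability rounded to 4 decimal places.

0.0213

Geometric (trials to first success), p = 0.13.
P(Y = 14) = (1−p)^13 · p = 0.16359 · 0.13 = 0.021266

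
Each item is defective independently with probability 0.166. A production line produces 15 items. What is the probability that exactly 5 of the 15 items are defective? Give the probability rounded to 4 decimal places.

X ~ Binomial(n=15, p=0.166).
P(X=5) = C(15,5) · p^5 · (1−p)^10
= 3003 · 0.00012605 · 0.1628 = 0.061625

0.0616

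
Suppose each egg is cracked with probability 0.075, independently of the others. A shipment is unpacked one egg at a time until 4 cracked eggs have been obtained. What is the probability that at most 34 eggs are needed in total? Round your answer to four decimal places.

0.2492

Finishing within 34 eggs ⇔ at least 4 successes in the first 34. With X ~ Binomial(34, 0.075), P(Y ≤ 34) = 1 − P(X ≤ 3).
  k=0: C(34,0)·0.075^0·0.925^34 = 0.070602
  k=1: C(34,1)·0.075^1·0.925^33 = 0.194633
  k=2: C(34,2)·0.075^2·0.925^32 = 0.260388
  k=3: C(34,3)·0.075^3·0.925^31 = 0.225200
1 − 0.750824 = 0.249176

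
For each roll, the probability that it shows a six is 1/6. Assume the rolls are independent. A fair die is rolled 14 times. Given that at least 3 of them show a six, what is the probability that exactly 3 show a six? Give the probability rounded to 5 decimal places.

0.53934

X ~ Binomial(14, 0.166667). Want P(X=3 | X≥3) = P(X=3) / P(X≥3).
P(X=3) = C(14,3)·0.166667^3·0.833333^11 = 0.2268057
P(X≥3) = 1 − 0.0778866 − 0.2180824 − 0.2835071 = 0.4205240
Ratio = 0.2268057 / 0.4205240 = 0.5393407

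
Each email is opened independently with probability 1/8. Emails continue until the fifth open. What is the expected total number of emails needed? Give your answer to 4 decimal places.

Y = total emails until the fifth success; negative binomial with r=5, p=0.125.
E[Y] = r / p = 5 / 0.125 = 40.000000

40.0000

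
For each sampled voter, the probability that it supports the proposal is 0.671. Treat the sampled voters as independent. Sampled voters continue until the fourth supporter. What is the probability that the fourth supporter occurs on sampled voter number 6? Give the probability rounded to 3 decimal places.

0.219

Y = trial on which the fourth success occurs; negative binomial, r=4, p=0.671.
P(Y=6) = C(5,3) · p^4 · (1−p)^2
= 10 · 0.20272 · 0.10824 = 0.21942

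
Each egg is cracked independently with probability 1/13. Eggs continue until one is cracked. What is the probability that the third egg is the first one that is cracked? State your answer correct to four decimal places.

Geometric (trials to first success), p = 0.076923.
P(Y = 3) = (1−p)^2 · p = 0.85207 · 0.076923 = 0.065544

0.0655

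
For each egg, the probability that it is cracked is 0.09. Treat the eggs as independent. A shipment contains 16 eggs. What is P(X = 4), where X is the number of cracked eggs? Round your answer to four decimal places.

X ~ Binomial(n=16, p=0.09).
P(X=4) = C(16,4) · p^4 · (1−p)^12
= 1820 · 6.561e-05 · 0.32248 = 0.038507

0.0385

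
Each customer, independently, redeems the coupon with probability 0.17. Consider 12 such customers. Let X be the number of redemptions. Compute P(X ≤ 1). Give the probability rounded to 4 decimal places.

0.3696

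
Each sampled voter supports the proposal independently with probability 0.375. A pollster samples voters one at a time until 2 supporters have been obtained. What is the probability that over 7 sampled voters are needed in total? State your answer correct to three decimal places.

Needing more than 7 sampled voters ⇔ fewer than 2 successes in the first 7. With X ~ Binomial(7, 0.375), P(Y > 7) = P(X ≤ 1).
  k=0: C(7,0)·0.375^0·0.625^7 = 0.03725
  k=1: C(7,1)·0.375^1·0.625^6 = 0.15646
P(X ≤ 1) = 0.19372

0.194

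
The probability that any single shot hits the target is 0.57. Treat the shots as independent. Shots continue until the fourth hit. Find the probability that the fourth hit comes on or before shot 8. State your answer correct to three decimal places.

Finishing within 8 shots ⇔ at least 4 successes in the first 8. With X ~ Binomial(8, 0.57), P(Y ≤ 8) = 1 − P(X ≤ 3).
  k=0: C(8,0)·0.57^0·0.43^8 = 0.00117
  k=1: C(8,1)·0.57^1·0.43^7 = 0.01239
  k=2: C(8,2)·0.57^2·0.43^6 = 0.05751
  k=3: C(8,3)·0.57^3·0.43^5 = 0.15246
1 − 0.22353 = 0.77647

0.776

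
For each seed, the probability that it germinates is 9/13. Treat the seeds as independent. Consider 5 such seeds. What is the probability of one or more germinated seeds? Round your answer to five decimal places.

0.99724

P(at least one) = 1 − P(none) = 1 − (1 − 0.692308)^5
= 1 − 0.0027579 = 0.9972421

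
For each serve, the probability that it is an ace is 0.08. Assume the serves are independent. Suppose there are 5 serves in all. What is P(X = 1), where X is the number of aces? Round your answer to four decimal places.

0.2866

X ~ Binomial(n=5, p=0.08).
P(X=1) = C(5,1) · p^1 · (1−p)^4
= 5 · 0.08 · 0.71639 = 0.286557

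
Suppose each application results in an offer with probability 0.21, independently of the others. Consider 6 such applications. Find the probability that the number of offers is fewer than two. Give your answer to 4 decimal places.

0.6308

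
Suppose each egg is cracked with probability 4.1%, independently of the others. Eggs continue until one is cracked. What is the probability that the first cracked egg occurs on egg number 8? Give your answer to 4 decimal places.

Geometric (trials to first success), p = 0.041.
P(Y = 8) = (1−p)^7 · p = 0.74599 · 0.041 = 0.030585

0.0306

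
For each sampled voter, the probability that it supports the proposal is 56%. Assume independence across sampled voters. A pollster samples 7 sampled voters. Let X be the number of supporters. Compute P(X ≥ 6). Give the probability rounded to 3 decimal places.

0.112

X ~ Binomial(7, 0.56); P(X ≥ 6) = Σ C(7,k) p^k (1−p)^(7−k) over k:
  k=6: C(7,6)·0.56^6·0.44^1 = 0.09499
  k=7: C(7,7)·0.56^7·0.44^0 = 0.01727
Total = 0.11226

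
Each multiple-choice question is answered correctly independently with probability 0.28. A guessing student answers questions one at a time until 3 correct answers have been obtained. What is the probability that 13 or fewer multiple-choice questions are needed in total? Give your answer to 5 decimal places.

Finishing within 13 multiple-choice questions ⇔ at least 3 successes in the first 13. With X ~ Binomial(13, 0.28), P(Y ≤ 13) = 1 − P(X ≤ 2).
  k=0: C(13,0)·0.28^0·0.72^13 = 0.0139741
  k=1: C(13,1)·0.28^1·0.72^12 = 0.0706466
  k=2: C(13,2)·0.28^2·0.72^11 = 0.1648421
1 − 0.2494628 = 0.7505372

0.75054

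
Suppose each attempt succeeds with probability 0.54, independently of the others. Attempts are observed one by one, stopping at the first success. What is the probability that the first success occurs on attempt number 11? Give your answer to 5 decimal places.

0.00023

Geometric (trials to first success), p = 0.54.
P(Y = 11) = (1−p)^10 · p = 0.00042421 · 0.54 = 0.0002291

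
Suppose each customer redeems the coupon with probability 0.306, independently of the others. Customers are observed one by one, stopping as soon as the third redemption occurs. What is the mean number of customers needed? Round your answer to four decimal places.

Y = total customers until the third success; negative binomial with r=3, p=0.306.
E[Y] = r / p = 3 / 0.306 = 9.803922

9.8039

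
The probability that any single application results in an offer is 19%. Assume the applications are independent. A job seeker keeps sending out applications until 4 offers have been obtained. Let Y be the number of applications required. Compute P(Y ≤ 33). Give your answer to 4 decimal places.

Finishing within 33 applications ⇔ at least 4 successes in the first 33. With X ~ Binomial(33, 0.19), P(Y ≤ 33) = 1 − P(X ≤ 3).
  k=0: C(33,0)·0.19^0·0.81^33 = 0.000955
  k=1: C(33,1)·0.19^1·0.81^32 = 0.007392
  k=2: C(33,2)·0.19^2·0.81^31 = 0.027744
  k=3: C(33,3)·0.19^3·0.81^30 = 0.067249
1 − 0.103341 = 0.896659

0.8967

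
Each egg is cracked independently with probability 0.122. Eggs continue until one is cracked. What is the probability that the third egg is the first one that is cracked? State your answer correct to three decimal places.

Geometric (trials to first success), p = 0.122.
P(Y = 3) = (1−p)^2 · p = 0.77088 · 0.122 = 0.09405

0.094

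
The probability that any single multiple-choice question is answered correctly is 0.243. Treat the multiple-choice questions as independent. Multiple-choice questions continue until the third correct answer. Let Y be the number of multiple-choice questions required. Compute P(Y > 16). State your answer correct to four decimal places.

0.2151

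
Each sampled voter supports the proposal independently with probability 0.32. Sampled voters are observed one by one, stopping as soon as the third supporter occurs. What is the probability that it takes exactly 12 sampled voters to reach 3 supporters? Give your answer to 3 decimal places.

0.056

Y = trial on which the third success occurs; negative binomial, r=3, p=0.32.
P(Y=12) = C(11,2) · p^3 · (1−p)^9
= 55 · 0.032768 · 0.031087 = 0.05603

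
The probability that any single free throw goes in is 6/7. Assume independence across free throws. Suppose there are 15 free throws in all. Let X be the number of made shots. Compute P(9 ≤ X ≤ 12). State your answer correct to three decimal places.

0.362

X ~ Binomial(15, 0.857143); P(9 ≤ X ≤ 12) = Σ C(15,k) p^k (1−p)^(15−k) over k:
  k=9: C(15,9)·0.857143^9·0.142857^6 = 0.01062
  k=10: C(15,10)·0.857143^10·0.142857^5 = 0.03825
  k=11: C(15,11)·0.857143^11·0.142857^4 = 0.10431
  k=12: C(15,12)·0.857143^12·0.142857^3 = 0.20862
Total = 0.36180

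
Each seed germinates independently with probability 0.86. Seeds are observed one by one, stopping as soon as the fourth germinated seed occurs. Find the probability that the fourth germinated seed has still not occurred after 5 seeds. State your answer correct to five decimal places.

0.14667

Needing more than 5 seeds ⇔ fewer than 4 successes in the first 5. With X ~ Binomial(5, 0.86), P(Y > 5) = P(X ≤ 3).
  k=0: C(5,0)·0.86^0·0.14^5 = 0.0000538
  k=1: C(5,1)·0.86^1·0.14^4 = 0.0016519
  k=2: C(5,2)·0.86^2·0.14^3 = 0.0202946
  k=3: C(5,3)·0.86^3·0.14^2 = 0.1246670
P(X ≤ 3) = 0.1466673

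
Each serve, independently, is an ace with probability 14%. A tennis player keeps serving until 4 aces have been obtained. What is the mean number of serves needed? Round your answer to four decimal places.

Y = total serves until the fourth success; negative binomial with r=4, p=0.14.
E[Y] = r / p = 4 / 0.14 = 28.571429

28.5714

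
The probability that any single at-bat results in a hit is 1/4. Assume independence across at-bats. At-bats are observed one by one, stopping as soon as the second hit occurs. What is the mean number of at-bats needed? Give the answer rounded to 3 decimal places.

Y = total at-bats until the second success; negative binomial with r=2, p=0.25.
E[Y] = r / p = 2 / 0.25 = 8.00000

8.000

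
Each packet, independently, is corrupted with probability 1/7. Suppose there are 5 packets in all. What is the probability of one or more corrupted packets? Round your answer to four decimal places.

P(at least one) = 1 − P(none) = 1 − (1 − 0.142857)^5
= 1 − 0.462664 = 0.537336

0.5373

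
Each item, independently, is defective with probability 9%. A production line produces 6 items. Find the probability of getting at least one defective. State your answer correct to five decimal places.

P(at least one) = 1 − P(none) = 1 − (1 − 0.09)^6
= 1 − 0.5678693 = 0.4321307

0.43213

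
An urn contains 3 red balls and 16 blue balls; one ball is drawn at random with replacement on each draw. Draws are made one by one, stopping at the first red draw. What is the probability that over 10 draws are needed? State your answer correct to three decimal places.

0.179

Y = number of draws to the first success; geometric, p = 0.157895.
P(Y > 10) = P(first 10 all fail) = (1−p)^10 = 0.17933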